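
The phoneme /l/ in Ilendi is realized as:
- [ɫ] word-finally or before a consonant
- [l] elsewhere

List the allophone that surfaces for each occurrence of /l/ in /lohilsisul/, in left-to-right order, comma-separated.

Occurrence 1 (position 1): no conditioning environment matches → elsewhere allophone [l].
Occurrence 2 (position 5): word-finally or before a consonant → [ɫ].
Occurrence 3 (position 10): word-finally or before a consonant → [ɫ].

[l], [ɫ], [ɫ]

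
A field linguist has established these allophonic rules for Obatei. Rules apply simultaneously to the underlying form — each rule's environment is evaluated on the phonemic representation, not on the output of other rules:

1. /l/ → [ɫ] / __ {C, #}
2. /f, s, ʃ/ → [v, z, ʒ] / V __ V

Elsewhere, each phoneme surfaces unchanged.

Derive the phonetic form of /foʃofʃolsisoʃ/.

/f/ (word-initial) is in the target of rule 2 but the environment (between two vowels) is not met → [f].
/o/ (between /f/ and /ʃ/) is unaffected → [o].
/ʃ/ — between /o/ and /o/, between two vowels — surfaces as [ʒ] (rule 2).
/o/ (between /ʃ/ and /f/): no rule targets it → [o].
/f/ (between /o/ and /ʃ/) fails the environment for rule 2, so it stays [f].
/ʃ/ — between /f/ and /o/; rule 2 does not apply here → [ʃ].
/o/ (between /ʃ/ and /l/) is unaffected → [o].
/l/ (between /o/ and /s/) occurs word-finally or immediately before a consonant → [ɫ] by rule 1.
/s/ — between /l/ and /i/; rule 2 does not apply here → [s].
/i/ — not in any rule's target class → [i].
/s/ meets the environment for rule 2 (between two vowels) → [z].
/o/ (between /s/ and /ʃ/) is unaffected → [o].
/ʃ/ (word-final) is in the target of rule 2 but the environment (between two vowels) is not met → [ʃ].

[foʒofʃoɫsizoʃ]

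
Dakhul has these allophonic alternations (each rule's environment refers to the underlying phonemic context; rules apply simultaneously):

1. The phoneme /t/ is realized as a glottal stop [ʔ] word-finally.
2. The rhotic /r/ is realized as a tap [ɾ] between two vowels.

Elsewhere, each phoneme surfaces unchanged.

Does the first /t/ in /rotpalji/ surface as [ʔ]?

No

/t/ (between /o/ and /p/) is in the target of rule 1 but the environment (word-finally) is not met → [t].
The actual realization is [t], not [ʔ].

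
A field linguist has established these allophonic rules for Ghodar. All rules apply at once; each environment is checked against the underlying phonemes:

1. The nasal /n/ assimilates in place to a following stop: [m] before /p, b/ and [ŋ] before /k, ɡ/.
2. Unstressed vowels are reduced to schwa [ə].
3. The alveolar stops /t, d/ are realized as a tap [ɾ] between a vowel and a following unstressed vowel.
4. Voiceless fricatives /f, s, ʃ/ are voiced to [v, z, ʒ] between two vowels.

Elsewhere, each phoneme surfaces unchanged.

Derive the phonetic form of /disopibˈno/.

[dəzəpəbˈno]

/d/ (word-initial) is in the target of rule 3 but the environment (between a vowel and a following unstressed vowel) is not met → [d].
/i/ meets the environment for rule 2 (in an unstressed syllable) → [ə].
/s/ — between /i/ and /o/, between two vowels — surfaces as [z] (rule 4).
/o/ (between /s/ and /p/) occurs in an unstressed syllable → [ə] by rule 2.
/p/ stays [p].
Rule 2 applies to /i/ (between /p/ and /b/: in an unstressed syllable) → [ə].
/b/ stays [b].
/n/ (between /b/ and /o/) is in the target of rule 1 but the environment (before a labial or velar stop) is not met → [n].
/o/ (word-final) fails the environment for rule 2, so it stays [o].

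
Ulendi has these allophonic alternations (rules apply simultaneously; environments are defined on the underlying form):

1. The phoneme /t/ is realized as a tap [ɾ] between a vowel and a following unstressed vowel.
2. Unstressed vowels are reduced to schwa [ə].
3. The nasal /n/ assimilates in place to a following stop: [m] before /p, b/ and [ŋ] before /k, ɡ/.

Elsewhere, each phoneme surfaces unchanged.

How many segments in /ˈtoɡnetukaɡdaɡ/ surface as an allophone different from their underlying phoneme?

5

Segments that undergo a rule: /e/ → [ə] (rule 2); /t/ → [ɾ] (rule 1); /u/ → [ə] (rule 2); /a/ → [ə] (rule 2); /a/ → [ə] (rule 2).
All other segments surface unchanged.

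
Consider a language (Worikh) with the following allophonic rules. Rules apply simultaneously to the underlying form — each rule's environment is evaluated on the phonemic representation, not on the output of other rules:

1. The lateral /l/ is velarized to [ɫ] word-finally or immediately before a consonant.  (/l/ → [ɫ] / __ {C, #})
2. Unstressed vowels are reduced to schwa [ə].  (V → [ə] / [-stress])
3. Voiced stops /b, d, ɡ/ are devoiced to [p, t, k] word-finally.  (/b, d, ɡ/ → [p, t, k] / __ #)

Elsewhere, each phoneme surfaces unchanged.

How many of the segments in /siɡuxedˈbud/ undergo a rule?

4

Segments that undergo a rule: /i/ → [ə] (rule 2); /u/ → [ə] (rule 2); /e/ → [ə] (rule 2); /d/ → [t] (rule 3).
All other segments surface unchanged.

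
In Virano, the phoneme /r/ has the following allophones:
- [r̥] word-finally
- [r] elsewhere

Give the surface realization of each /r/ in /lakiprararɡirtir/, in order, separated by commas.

Occurrence 1 (position 6): no conditioning environment matches → elsewhere allophone [r].
Occurrence 2 (position 8): no conditioning environment matches → elsewhere allophone [r].
Occurrence 3 (position 10): no conditioning environment matches → elsewhere allophone [r].
Occurrence 4 (position 13): no conditioning environment matches → elsewhere allophone [r].
Occurrence 5 (position 16): word-finally → [r̥].

[r], [r], [r], [r], [r̥]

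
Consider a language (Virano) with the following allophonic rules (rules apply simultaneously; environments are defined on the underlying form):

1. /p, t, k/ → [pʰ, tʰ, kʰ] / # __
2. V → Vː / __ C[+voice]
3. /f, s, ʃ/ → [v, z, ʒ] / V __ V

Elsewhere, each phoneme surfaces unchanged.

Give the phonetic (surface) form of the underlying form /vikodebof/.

/v/ — not in any rule's target class → [v].
/i/ — between /v/ and /k/; rule 2 does not apply here → [i].
/k/ (between /i/ and /o/) is in the target of rule 1 but the environment (word-initially) is not met → [k].
/o/ meets the environment for rule 2 (before a voiced consonant) → [oː].
/d/ — not in any rule's target class → [d].
/e/ meets the environment for rule 2 (before a voiced consonant) → [eː].
/b/ stays [b].
/o/ (between /b/ and /f/) is in the target of rule 2 but the environment (before a voiced consonant) is not met → [o].
/f/ — word-final; rule 3 does not apply here → [f].

[vikoːdeːbof]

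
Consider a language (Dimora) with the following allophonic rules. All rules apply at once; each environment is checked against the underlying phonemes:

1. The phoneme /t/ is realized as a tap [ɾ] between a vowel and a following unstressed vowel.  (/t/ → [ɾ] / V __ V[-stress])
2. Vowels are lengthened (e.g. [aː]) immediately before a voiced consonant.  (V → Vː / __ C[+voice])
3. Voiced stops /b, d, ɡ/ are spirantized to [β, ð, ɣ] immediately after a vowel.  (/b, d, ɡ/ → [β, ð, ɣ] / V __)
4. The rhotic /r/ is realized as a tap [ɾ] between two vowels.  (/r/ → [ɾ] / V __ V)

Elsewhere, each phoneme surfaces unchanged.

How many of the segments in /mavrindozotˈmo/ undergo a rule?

3

Segments that undergo a rule: /a/ → [aː] (rule 2); /i/ → [iː] (rule 2); /o/ → [oː] (rule 2).
All other segments surface unchanged.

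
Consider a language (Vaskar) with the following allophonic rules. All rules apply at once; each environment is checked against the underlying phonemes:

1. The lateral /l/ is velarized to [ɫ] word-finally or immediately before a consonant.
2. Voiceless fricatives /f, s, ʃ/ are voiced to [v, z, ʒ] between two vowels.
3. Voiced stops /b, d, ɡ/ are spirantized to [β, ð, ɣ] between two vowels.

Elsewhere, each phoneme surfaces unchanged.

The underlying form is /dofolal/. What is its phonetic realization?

[dovolaɫ]

/d/ (word-initial) fails the environment for rule 3, so it stays [d].
/o/ stays [o].
/f/ meets the environment for rule 2 (between two vowels) → [v].
/o/ stays [o].
/l/ (between /o/ and /a/) fails the environment for rule 1, so it stays [l].
/a/ (between /l/ and /l/): no rule targets it → [a].
/l/ — word-final, word-finally or immediately before a consonant — surfaces as [ɫ] (rule 1).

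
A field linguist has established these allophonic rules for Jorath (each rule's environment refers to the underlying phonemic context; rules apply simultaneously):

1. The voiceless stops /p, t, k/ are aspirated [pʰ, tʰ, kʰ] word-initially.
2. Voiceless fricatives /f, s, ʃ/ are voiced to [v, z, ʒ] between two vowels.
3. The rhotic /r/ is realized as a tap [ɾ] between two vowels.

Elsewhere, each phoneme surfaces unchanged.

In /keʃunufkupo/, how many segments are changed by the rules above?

2

Segments that undergo a rule: /k/ → [kʰ] (rule 1); /ʃ/ → [ʒ] (rule 2).
All other segments surface unchanged.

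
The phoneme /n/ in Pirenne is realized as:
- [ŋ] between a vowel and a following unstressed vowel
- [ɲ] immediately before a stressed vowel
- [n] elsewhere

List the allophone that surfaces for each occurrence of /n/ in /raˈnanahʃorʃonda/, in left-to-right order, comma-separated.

[ɲ], [ŋ], [n]

Occurrence 1 (position 3): immediately before a stressed vowel → [ɲ].
Occurrence 2 (position 5): between a vowel and a following unstressed vowel → [ŋ].
Occurrence 3 (position 13): no conditioning environment matches → elsewhere allophone [n].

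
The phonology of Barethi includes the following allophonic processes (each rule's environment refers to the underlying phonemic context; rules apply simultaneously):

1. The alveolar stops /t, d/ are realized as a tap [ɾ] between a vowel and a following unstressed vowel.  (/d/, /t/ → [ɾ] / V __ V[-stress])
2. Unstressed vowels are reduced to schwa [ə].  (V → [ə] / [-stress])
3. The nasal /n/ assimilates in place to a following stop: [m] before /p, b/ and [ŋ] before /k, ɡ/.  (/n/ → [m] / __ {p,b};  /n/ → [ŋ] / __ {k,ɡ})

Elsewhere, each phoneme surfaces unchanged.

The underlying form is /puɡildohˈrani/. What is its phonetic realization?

/p/ (word-initial) is unaffected → [p].
/u/ meets the environment for rule 2 (in an unstressed syllable) → [ə].
/ɡ/ stays [ɡ].
/i/ (between /ɡ/ and /l/) occurs in an unstressed syllable → [ə] by rule 2.
/l/ stays [l].
/d/ (between /l/ and /o/) fails the environment for rule 1, so it stays [d].
Rule 2 applies to /o/ (between /d/ and /h/: in an unstressed syllable) → [ə].
/h/ (between /o/ and /r/) is unaffected → [h].
/r/ — not in any rule's target class → [r].
/a/ — between /r/ and /n/; rule 2 does not apply here → [a].
/n/ (between /a/ and /i/): rule 3 targets it, but not before a labial or velar stop → unchanged [n].
/i/ (word-final): in an unstressed syllable, so rule 2 applies → [ə].

[pəɡəldəhˈranə]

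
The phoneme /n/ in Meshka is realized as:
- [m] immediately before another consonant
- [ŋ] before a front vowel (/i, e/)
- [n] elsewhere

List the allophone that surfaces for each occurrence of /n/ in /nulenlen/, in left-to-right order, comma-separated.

Occurrence 1 (position 1): no conditioning environment matches → elsewhere allophone [n].
Occurrence 2 (position 5): immediately before another consonant → [m].
Occurrence 3 (position 8): no conditioning environment matches → elsewhere allophone [n].

[n], [m], [n]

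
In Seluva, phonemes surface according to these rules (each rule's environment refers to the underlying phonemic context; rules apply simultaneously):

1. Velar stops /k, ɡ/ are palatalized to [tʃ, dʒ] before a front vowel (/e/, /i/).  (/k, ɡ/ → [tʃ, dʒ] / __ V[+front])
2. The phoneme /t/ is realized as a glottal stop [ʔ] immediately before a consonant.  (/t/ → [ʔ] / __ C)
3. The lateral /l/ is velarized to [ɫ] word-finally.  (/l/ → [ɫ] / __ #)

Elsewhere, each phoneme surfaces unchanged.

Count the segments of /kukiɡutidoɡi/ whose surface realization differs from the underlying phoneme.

Segments that undergo a rule: /k/ → [tʃ] (rule 1); /ɡ/ → [dʒ] (rule 1).
All other segments surface unchanged.

2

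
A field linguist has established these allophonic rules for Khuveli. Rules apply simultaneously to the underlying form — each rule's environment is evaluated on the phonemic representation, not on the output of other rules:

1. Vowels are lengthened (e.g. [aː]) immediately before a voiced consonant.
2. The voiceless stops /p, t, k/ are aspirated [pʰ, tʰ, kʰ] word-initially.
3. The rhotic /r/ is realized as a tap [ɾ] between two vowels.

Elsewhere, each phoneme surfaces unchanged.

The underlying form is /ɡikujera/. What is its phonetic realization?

[ɡikuːjeːɾa]

/ɡ/ (word-initial) is unaffected → [ɡ].
/i/ (between /ɡ/ and /k/) is in the target of rule 1 but the environment (before a voiced consonant) is not met → [i].
/k/ — between /i/ and /u/; rule 2 does not apply here → [k].
/u/ meets the environment for rule 1 (before a voiced consonant) → [uː].
/j/ — not in any rule's target class → [j].
/e/ — between /j/ and /r/, before a voiced consonant — surfaces as [eː] (rule 1).
/r/ (between /e/ and /a/): between two vowels, so rule 3 applies → [ɾ].
/a/ (word-final): rule 1 targets it, but not before a voiced consonant → unchanged [a].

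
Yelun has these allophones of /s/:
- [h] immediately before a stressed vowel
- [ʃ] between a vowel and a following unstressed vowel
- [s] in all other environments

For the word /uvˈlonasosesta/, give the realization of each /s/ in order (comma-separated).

Occurrence 1 (position 7): between a vowel and a following unstressed vowel → [ʃ].
Occurrence 2 (position 9): between a vowel and a following unstressed vowel → [ʃ].
Occurrence 3 (position 11): no conditioning environment matches → elsewhere allophone [s].

[ʃ], [ʃ], [s]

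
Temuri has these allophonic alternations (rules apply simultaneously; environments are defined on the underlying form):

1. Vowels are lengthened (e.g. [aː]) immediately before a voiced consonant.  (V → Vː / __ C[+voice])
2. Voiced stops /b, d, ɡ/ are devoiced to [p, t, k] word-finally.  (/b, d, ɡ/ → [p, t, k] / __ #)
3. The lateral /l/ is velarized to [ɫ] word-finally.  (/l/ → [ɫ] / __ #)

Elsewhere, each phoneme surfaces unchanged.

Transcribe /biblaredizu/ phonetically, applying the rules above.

[biːblaːreːdiːzu]

/b/ — word-initial; rule 2 does not apply here → [b].
Rule 1 applies to /i/ (between /b/ and /b/: before a voiced consonant) → [iː].
/b/ (between /i/ and /l/): rule 2 targets it, but not word-finally → unchanged [b].
/l/ (between /b/ and /a/): rule 3 targets it, but not word-finally → unchanged [l].
/a/ (between /l/ and /r/) occurs before a voiced consonant → [aː] by rule 1.
/r/ — not in any rule's target class → [r].
/e/ (between /r/ and /d/): before a voiced consonant, so rule 1 applies → [eː].
/d/ (between /e/ and /i/) fails the environment for rule 2, so it stays [d].
Rule 1 applies to /i/ (between /d/ and /z/: before a voiced consonant) → [iː].
/z/ — not in any rule's target class → [z].
/u/ — word-final; rule 1 does not apply here → [u].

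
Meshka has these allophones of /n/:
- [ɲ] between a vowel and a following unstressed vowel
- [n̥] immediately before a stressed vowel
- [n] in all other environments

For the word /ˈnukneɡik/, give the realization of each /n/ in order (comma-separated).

[n̥], [n]

Occurrence 1 (position 1): immediately before a stressed vowel → [n̥].
Occurrence 2 (position 4): no conditioning environment matches → elsewhere allophone [n].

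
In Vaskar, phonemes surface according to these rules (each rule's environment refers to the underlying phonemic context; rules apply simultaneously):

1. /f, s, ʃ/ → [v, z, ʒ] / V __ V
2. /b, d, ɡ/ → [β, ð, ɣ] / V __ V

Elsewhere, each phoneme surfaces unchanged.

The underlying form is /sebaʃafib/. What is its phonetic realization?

[seβaʒavib]

/s/ (word-initial) is in the target of rule 1 but the environment (between two vowels) is not met → [s].
/e/ (between /s/ and /b/) is unaffected → [e].
Rule 2 applies to /b/ (between /e/ and /a/: between two vowels) → [β].
/a/ stays [a].
/ʃ/ meets the environment for rule 1 (between two vowels) → [ʒ].
/a/ (between /ʃ/ and /f/): no rule targets it → [a].
/f/ — between /a/ and /i/, between two vowels — surfaces as [v] (rule 1).
/i/ stays [i].
/b/ (word-final) fails the environment for rule 2, so it stays [b].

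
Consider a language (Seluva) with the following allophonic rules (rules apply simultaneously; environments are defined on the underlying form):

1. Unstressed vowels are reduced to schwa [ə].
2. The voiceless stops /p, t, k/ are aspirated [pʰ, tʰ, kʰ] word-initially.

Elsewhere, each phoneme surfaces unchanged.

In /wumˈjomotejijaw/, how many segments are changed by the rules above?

5

Segments that undergo a rule: /u/ → [ə] (rule 1); /o/ → [ə] (rule 1); /e/ → [ə] (rule 1); /i/ → [ə] (rule 1); /a/ → [ə] (rule 1).
All other segments surface unchanged.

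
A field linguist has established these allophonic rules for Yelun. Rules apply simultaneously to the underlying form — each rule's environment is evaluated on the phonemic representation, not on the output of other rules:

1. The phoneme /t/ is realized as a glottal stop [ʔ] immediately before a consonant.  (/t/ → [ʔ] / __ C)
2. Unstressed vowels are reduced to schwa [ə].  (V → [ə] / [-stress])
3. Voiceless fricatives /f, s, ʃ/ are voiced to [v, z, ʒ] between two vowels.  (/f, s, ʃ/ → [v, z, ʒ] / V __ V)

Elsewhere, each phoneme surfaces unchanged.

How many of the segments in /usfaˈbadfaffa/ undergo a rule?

4

Segments that undergo a rule: /u/ → [ə] (rule 2); /a/ → [ə] (rule 2); /a/ → [ə] (rule 2); /a/ → [ə] (rule 2).
All other segments surface unchanged.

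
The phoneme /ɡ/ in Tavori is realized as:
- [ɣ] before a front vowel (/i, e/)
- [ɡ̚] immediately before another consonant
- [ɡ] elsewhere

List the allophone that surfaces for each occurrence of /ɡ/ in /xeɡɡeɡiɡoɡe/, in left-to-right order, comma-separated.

Occurrence 1 (position 3): immediately before another consonant → [ɡ̚].
Occurrence 2 (position 4): before a front vowel (/i, e/) → [ɣ].
Occurrence 3 (position 6): before a front vowel (/i, e/) → [ɣ].
Occurrence 4 (position 8): no conditioning environment matches → elsewhere allophone [ɡ].
Occurrence 5 (position 10): before a front vowel (/i, e/) → [ɣ].

[ɡ̚], [ɣ], [ɣ], [ɡ], [ɣ]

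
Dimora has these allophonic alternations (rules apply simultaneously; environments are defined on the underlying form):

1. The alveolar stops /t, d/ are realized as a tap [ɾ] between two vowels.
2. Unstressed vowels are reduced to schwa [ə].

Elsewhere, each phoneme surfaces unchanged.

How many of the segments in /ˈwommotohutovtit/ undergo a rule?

Segments that undergo a rule: /o/ → [ə] (rule 2); /t/ → [ɾ] (rule 1); /o/ → [ə] (rule 2); /u/ → [ə] (rule 2); /t/ → [ɾ] (rule 1); /o/ → [ə] (rule 2); /i/ → [ə] (rule 2).
All other segments surface unchanged.

7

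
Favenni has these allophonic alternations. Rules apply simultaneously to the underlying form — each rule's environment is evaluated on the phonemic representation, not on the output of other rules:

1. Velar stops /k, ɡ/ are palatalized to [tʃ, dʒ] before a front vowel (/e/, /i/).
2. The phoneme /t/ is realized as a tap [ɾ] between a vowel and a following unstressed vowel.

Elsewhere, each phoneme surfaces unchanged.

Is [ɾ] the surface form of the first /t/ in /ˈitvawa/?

/t/ (between /i/ and /v/) is in the target of rule 2 but the environment (between a vowel and a following unstressed vowel) is not met → [t].
The actual realization is [t], not [ɾ].

No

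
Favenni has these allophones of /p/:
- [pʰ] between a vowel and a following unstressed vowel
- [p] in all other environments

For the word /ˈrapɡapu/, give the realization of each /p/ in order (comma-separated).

Occurrence 1 (position 3): no conditioning environment matches → elsewhere allophone [p].
Occurrence 2 (position 6): between a vowel and a following unstressed vowel → [pʰ].

[p], [pʰ]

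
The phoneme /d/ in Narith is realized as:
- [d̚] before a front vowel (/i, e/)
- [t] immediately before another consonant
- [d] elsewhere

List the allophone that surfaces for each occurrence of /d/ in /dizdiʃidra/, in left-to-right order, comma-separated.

Occurrence 1 (position 1): before a front vowel (/i, e/) → [d̚].
Occurrence 2 (position 4): before a front vowel (/i, e/) → [d̚].
Occurrence 3 (position 8): immediately before another consonant → [t].

[d̚], [d̚], [t]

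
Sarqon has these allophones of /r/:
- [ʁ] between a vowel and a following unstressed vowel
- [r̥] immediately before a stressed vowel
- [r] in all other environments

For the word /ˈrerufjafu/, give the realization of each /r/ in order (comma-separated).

Occurrence 1 (position 1): immediately before a stressed vowel → [r̥].
Occurrence 2 (position 3): between a vowel and a following unstressed vowel → [ʁ].

[r̥], [ʁ]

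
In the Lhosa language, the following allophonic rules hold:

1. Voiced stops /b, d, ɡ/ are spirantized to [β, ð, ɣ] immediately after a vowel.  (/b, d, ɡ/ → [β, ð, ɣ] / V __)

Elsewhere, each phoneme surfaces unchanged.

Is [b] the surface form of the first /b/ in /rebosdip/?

Rule 1 applies to /b/ (between /e/ and /o/: immediately after a vowel) → [β].
The actual realization is [β], not [b].

No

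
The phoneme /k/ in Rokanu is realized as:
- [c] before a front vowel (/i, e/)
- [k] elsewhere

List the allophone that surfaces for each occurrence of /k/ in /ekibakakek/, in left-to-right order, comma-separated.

[c], [k], [c], [k]

Occurrence 1 (position 2): before a front vowel → [c].
Occurrence 2 (position 6): no conditioning environment matches → elsewhere allophone [k].
Occurrence 3 (position 8): before a front vowel → [c].
Occurrence 4 (position 10): no conditioning environment matches → elsewhere allophone [k].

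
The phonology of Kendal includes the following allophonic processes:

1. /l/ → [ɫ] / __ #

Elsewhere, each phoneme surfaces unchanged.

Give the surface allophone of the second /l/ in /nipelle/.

[l]

/l/ (between /l/ and /e/) fails the environment for rule 1, so it stays [l].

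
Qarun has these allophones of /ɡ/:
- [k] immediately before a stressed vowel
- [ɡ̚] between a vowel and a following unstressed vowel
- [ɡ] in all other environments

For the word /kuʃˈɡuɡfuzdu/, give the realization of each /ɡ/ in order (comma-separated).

[k], [ɡ]

Occurrence 1 (position 4): immediately before a stressed vowel → [k].
Occurrence 2 (position 6): no conditioning environment matches → elsewhere allophone [ɡ].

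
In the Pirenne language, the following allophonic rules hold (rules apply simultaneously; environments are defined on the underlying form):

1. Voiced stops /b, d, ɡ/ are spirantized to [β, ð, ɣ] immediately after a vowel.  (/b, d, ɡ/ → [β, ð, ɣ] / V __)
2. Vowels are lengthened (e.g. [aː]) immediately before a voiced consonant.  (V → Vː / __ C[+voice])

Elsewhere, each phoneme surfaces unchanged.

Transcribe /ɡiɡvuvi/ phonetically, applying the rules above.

[ɡiːɣvuːvi]

/ɡ/ (word-initial) is in the target of rule 1 but the environment (immediately after a vowel) is not met → [ɡ].
/i/ (between /ɡ/ and /ɡ/) occurs before a voiced consonant → [iː] by rule 2.
/ɡ/ — between /i/ and /v/, immediately after a vowel — surfaces as [ɣ] (rule 1).
/v/ (between /ɡ/ and /u/) is unaffected → [v].
/u/ — between /v/ and /v/, before a voiced consonant — surfaces as [uː] (rule 2).
/v/ (between /u/ and /i/): no rule targets it → [v].
/i/ (word-final): rule 2 targets it, but not before a voiced consonant → unchanged [i].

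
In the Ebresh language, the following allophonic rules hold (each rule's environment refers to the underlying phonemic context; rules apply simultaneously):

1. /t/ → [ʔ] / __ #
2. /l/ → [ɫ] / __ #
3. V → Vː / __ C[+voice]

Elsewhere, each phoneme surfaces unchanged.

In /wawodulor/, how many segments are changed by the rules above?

Segments that undergo a rule: /a/ → [aː] (rule 3); /o/ → [oː] (rule 3); /u/ → [uː] (rule 3); /o/ → [oː] (rule 3).
All other segments surface unchanged.

4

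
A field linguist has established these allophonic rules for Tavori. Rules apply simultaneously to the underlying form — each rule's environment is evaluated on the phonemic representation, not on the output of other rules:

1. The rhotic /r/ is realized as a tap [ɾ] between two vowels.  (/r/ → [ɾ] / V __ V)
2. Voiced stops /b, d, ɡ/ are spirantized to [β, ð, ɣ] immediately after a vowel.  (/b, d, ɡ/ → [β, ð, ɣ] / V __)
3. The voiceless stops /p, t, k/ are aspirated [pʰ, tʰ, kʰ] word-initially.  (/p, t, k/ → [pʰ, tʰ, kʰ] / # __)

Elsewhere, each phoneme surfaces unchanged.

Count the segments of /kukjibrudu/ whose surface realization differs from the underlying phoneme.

3

Segments that undergo a rule: /k/ → [kʰ] (rule 3); /b/ → [β] (rule 2); /d/ → [ð] (rule 2).
All other segments surface unchanged.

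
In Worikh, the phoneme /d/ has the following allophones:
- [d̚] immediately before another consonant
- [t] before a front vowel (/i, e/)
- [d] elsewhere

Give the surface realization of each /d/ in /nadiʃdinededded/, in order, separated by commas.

[t], [t], [t], [d̚], [t], [d]

Occurrence 1 (position 3): before a front vowel (/i, e/) → [t].
Occurrence 2 (position 6): before a front vowel (/i, e/) → [t].
Occurrence 3 (position 10): before a front vowel (/i, e/) → [t].
Occurrence 4 (position 12): immediately before another consonant → [d̚].
Occurrence 5 (position 13): before a front vowel (/i, e/) → [t].
Occurrence 6 (position 15): no conditioning environment matches → elsewhere allophone [d].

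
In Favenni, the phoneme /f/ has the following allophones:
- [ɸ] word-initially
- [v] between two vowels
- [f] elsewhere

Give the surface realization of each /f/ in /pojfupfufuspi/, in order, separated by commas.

[f], [f], [v]

Occurrence 1 (position 4): no conditioning environment matches → elsewhere allophone [f].
Occurrence 2 (position 7): no conditioning environment matches → elsewhere allophone [f].
Occurrence 3 (position 9): between two vowels → [v].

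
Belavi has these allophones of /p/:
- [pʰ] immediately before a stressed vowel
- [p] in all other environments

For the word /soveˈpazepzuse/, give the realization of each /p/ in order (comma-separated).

[pʰ], [p]

Occurrence 1 (position 5): immediately before a stressed vowel → [pʰ].
Occurrence 2 (position 9): no conditioning environment matches → elsewhere allophone [p].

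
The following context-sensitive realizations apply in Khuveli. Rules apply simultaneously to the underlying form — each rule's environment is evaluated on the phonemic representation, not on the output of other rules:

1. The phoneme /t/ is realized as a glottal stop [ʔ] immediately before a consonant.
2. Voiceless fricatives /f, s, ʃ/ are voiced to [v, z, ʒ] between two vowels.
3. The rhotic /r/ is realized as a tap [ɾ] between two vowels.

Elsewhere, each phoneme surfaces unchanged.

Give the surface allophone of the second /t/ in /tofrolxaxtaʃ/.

[t]

/t/ (between /x/ and /a/) fails the environment for rule 1, so it stays [t].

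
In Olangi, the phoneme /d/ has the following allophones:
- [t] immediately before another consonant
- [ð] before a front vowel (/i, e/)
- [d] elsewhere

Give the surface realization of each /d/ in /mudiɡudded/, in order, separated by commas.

[ð], [t], [ð], [d]

Occurrence 1 (position 3): before a front vowel (/i, e/) → [ð].
Occurrence 2 (position 7): immediately before another consonant → [t].
Occurrence 3 (position 8): before a front vowel (/i, e/) → [ð].
Occurrence 4 (position 10): no conditioning environment matches → elsewhere allophone [d].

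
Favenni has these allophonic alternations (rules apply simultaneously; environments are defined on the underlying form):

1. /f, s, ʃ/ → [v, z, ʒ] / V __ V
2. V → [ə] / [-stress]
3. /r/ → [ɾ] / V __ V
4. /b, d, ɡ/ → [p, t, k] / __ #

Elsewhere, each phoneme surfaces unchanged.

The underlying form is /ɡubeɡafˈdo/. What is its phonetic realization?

/ɡ/ (word-initial) is in the target of rule 4 but the environment (word-finally) is not met → [ɡ].
/u/ (between /ɡ/ and /b/): in an unstressed syllable, so rule 2 applies → [ə].
/b/ (between /u/ and /e/) fails the environment for rule 4, so it stays [b].
/e/ — between /b/ and /ɡ/, in an unstressed syllable — surfaces as [ə] (rule 2).
/ɡ/ — between /e/ and /a/; rule 4 does not apply here → [ɡ].
/a/ (between /ɡ/ and /f/): in an unstressed syllable, so rule 2 applies → [ə].
/f/ (between /a/ and /d/) fails the environment for rule 1, so it stays [f].
/d/ (between /f/ and /o/) fails the environment for rule 4, so it stays [d].
/o/ (word-final) is in the target of rule 2 but the environment (in an unstressed syllable) is not met → [o].

[ɡəbəɡəfˈdo]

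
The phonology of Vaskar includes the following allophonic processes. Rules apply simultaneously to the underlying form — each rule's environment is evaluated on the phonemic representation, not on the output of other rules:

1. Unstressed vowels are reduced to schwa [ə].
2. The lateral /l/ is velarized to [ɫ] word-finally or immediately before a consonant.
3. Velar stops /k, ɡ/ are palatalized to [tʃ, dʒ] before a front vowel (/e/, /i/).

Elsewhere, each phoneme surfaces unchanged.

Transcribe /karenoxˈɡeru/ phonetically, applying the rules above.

[kərənəxˈdʒerə]

/k/ (word-initial): rule 3 targets it, but not before a front vowel → unchanged [k].
/a/ — between /k/ and /r/, in an unstressed syllable — surfaces as [ə] (rule 1).
/r/ — not in any rule's target class → [r].
/e/ (between /r/ and /n/): in an unstressed syllable, so rule 1 applies → [ə].
/n/ — not in any rule's target class → [n].
Rule 1 applies to /o/ (between /n/ and /x/: in an unstressed syllable) → [ə].
/x/ (between /o/ and /ɡ/) is unaffected → [x].
Rule 3 applies to /ɡ/ (between /x/ and /e/: before a front vowel) → [dʒ].
/e/ (between /ɡ/ and /r/) is in the target of rule 1 but the environment (in an unstressed syllable) is not met → [e].
/r/ (between /e/ and /u/): no rule targets it → [r].
/u/ (word-final) occurs in an unstressed syllable → [ə] by rule 1.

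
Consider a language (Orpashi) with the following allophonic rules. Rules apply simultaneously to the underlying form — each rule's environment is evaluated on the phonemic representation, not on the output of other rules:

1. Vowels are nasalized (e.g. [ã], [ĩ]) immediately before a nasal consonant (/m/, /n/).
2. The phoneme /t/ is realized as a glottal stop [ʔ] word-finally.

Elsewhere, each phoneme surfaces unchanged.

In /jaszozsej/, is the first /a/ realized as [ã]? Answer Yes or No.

No

/a/ (between /j/ and /s/) fails the environment for rule 1, so it stays [a].
The actual realization is [a], not [ã].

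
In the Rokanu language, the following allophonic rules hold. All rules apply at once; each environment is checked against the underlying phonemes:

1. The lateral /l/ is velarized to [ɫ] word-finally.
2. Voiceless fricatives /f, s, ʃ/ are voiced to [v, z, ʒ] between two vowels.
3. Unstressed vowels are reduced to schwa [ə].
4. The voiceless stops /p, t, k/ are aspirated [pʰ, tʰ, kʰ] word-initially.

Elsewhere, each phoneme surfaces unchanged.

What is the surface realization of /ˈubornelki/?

/u/ (word-initial): rule 3 targets it, but not in an unstressed syllable → unchanged [u].
/o/ meets the environment for rule 3 (in an unstressed syllable) → [ə].
/e/ (between /n/ and /l/) occurs in an unstressed syllable → [ə] by rule 3.
/l/ (between /e/ and /k/): rule 1 targets it, but not word-finally → unchanged [l].
/k/ (between /l/ and /i/): rule 4 targets it, but not word-initially → unchanged [k].
/i/ — word-final, in an unstressed syllable — surfaces as [ə] (rule 3).

[ˈubərnəlkə]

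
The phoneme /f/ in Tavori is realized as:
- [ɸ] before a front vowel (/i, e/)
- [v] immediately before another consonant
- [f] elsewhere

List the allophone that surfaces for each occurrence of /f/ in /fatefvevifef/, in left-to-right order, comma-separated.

[f], [v], [ɸ], [f]

Occurrence 1 (position 1): no conditioning environment matches → elsewhere allophone [f].
Occurrence 2 (position 5): immediately before another consonant → [v].
Occurrence 3 (position 10): before a front vowel (/i, e/) → [ɸ].
Occurrence 4 (position 12): no conditioning environment matches → elsewhere allophone [f].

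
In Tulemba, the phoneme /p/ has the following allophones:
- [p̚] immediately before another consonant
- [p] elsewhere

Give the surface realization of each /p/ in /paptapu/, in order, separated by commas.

[p], [p̚], [p]

Occurrence 1 (position 1): no conditioning environment matches → elsewhere allophone [p].
Occurrence 2 (position 3): immediately before another consonant → [p̚].
Occurrence 3 (position 6): no conditioning environment matches → elsewhere allophone [p].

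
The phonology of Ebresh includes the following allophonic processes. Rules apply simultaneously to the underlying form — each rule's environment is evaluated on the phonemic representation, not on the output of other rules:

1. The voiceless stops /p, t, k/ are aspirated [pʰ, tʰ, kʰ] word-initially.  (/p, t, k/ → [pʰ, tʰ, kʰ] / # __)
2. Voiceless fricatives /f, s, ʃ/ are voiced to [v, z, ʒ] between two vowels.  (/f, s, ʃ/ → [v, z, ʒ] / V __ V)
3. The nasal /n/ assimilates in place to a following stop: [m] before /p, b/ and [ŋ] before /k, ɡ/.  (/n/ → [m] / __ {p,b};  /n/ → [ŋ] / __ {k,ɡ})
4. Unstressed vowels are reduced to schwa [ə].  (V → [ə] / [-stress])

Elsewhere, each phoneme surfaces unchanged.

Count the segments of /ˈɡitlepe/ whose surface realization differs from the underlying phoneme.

Segments that undergo a rule: /e/ → [ə] (rule 4); /e/ → [ə] (rule 4).
All other segments surface unchanged.

2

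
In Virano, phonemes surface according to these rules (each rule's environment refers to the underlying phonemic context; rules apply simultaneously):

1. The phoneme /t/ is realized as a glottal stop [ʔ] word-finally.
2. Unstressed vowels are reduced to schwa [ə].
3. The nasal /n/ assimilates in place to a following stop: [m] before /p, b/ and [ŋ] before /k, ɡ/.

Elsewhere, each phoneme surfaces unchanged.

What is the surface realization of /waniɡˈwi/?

Rule 2 applies to /a/ (between /w/ and /n/: in an unstressed syllable) → [ə].
/n/ (between /a/ and /i/) is in the target of rule 3 but the environment (before a labial or velar stop) is not met → [n].
Rule 2 applies to /i/ (between /n/ and /ɡ/: in an unstressed syllable) → [ə].
/i/ (word-final) is in the target of rule 2 but the environment (in an unstressed syllable) is not met → [i].

[wənəɡˈwi]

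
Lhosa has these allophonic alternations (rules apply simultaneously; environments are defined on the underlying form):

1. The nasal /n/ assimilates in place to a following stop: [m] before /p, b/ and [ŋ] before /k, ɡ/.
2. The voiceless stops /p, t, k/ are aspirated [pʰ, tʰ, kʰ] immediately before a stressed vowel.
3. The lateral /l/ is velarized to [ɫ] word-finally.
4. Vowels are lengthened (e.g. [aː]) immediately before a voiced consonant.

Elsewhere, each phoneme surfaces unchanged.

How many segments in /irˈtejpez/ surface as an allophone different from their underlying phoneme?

4

Segments that undergo a rule: /i/ → [iː] (rule 4); /t/ → [tʰ] (rule 2); /e/ → [eː] (rule 4); /e/ → [eː] (rule 4).
All other segments surface unchanged.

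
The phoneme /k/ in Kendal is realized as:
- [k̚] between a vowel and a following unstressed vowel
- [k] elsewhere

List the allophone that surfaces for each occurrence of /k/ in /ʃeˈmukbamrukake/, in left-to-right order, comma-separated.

[k], [k̚], [k̚]

Occurrence 1 (position 5): no conditioning environment matches → elsewhere allophone [k].
Occurrence 2 (position 11): between a vowel and a following unstressed vowel → [k̚].
Occurrence 3 (position 13): between a vowel and a following unstressed vowel → [k̚].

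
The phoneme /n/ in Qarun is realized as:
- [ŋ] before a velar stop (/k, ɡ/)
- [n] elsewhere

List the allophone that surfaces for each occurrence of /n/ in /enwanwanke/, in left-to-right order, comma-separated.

Occurrence 1 (position 2): no conditioning environment matches → elsewhere allophone [n].
Occurrence 2 (position 5): no conditioning environment matches → elsewhere allophone [n].
Occurrence 3 (position 8): before a velar stop → [ŋ].

[n], [n], [ŋ]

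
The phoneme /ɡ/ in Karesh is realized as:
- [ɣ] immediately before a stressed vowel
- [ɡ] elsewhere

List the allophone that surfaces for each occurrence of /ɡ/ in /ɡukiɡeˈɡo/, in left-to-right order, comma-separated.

Occurrence 1 (position 1): no conditioning environment matches → elsewhere allophone [ɡ].
Occurrence 2 (position 5): no conditioning environment matches → elsewhere allophone [ɡ].
Occurrence 3 (position 7): immediately before a stressed vowel → [ɣ].

[ɡ], [ɡ], [ɣ]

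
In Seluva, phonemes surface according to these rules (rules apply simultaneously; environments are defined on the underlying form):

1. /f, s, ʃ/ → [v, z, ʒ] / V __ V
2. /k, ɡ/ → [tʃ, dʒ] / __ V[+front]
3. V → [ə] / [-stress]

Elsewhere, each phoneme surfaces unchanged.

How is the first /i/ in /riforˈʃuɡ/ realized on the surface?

[ə]

/i/ (between /r/ and /f/): in an unstressed syllable, so rule 3 applies → [ə].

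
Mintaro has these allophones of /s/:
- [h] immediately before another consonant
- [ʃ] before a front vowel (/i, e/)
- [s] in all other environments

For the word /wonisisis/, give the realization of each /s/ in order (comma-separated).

[ʃ], [ʃ], [s]

Occurrence 1 (position 5): before a front vowel (/i, e/) → [ʃ].
Occurrence 2 (position 7): before a front vowel (/i, e/) → [ʃ].
Occurrence 3 (position 9): no conditioning environment matches → elsewhere allophone [s].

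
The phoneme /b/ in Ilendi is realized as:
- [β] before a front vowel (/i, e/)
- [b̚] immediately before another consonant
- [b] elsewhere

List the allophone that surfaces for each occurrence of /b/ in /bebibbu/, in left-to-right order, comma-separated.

[β], [β], [b̚], [b]

Occurrence 1 (position 1): before a front vowel (/i, e/) → [β].
Occurrence 2 (position 3): before a front vowel (/i, e/) → [β].
Occurrence 3 (position 5): immediately before another consonant → [b̚].
Occurrence 4 (position 6): no conditioning environment matches → elsewhere allophone [b].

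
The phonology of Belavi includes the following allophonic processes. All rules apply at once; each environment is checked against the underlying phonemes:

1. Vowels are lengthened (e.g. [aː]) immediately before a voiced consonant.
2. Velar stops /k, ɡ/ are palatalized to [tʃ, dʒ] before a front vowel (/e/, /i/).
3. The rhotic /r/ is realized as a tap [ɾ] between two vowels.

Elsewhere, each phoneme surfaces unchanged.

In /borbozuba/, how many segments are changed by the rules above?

Segments that undergo a rule: /o/ → [oː] (rule 1); /o/ → [oː] (rule 1); /u/ → [uː] (rule 1).
All other segments surface unchanged.

3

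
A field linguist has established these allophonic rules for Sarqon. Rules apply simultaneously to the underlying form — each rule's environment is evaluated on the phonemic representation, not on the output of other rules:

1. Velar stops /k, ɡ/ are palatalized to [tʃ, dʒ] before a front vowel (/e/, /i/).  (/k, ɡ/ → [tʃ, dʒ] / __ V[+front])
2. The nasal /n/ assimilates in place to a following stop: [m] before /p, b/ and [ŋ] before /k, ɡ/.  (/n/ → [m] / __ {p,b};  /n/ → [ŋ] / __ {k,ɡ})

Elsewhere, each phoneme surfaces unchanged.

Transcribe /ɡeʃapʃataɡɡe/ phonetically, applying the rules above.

[dʒeʃapʃataɡdʒe]

/ɡ/ (word-initial): before a front vowel, so rule 1 applies → [dʒ].
/ɡ/ (between /a/ and /ɡ/) is in the target of rule 1 but the environment (before a front vowel) is not met → [ɡ].
/ɡ/ meets the environment for rule 1 (before a front vowel) → [dʒ].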